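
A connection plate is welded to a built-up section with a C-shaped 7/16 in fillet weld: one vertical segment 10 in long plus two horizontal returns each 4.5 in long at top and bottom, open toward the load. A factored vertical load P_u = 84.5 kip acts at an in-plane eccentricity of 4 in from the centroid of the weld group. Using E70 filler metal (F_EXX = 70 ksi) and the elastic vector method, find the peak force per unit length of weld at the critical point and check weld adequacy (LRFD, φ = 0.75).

Total weld length L_w = 19 in. Treat welds as unit-width lines.
Centroid: x̄ = 2×4.5×2.25 / 19 = 1.066 in from the vertical weld.
Polar moment about centroid: J = I_x + I_y = [10³/12 + 2×4.5×5²] + [10×1.066² + 2(4.5³/12 + 4.5×1.184²)] = 347.5 in³.
Direct shear f_v = P/L_w = 84.5 / 19 = 4.447 kip/in (vertical).
Torsion M = P·e = 84.5 × 4 = 338 kip·in.
Critical point at (x, y) = (3.434, 5) from centroid. f_tx = M·y/J = 4.863 kip/in; f_ty = M·x/J = 3.34 kip/in.
Resultant f_max = √[f_tx² + (f_v + f_ty)²] = √[4.863² + (4.447 + 3.34)²] = 9.181 kip/in.
Capacity per unit length: φr_n = 0.75 × 0.6 × 70 × (0.707 × 0.4375) = 9.743 kip/in.
9.181 ≤ 9.743 → adequate.

f_max ≈ 9.18 kip/in; adequate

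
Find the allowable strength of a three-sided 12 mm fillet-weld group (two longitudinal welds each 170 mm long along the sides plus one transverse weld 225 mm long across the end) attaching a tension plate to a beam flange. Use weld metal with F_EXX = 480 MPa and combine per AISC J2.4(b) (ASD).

R_n/Ω ≈ 765 kN

t_e = 0.707 × 12 = 8.484 mm.
R_nwl = 0.6 × 480 × 8.484 × 340 × 10⁻³ = 830.8 kN (longitudinal, 2 welds).
R_nwt = 0.6 × 480 × 8.484 × 225 × 10⁻³ = 549.8 kN (transverse, base value).
(i) R_nwl + R_nwt = 1381 kN; (ii) 0.85 R_nwl + 1.5 R_nwt = 1531 kN.
R_n = max = 1531 kN [governs: (ii)]; R_n/Ω = 765.4 kN.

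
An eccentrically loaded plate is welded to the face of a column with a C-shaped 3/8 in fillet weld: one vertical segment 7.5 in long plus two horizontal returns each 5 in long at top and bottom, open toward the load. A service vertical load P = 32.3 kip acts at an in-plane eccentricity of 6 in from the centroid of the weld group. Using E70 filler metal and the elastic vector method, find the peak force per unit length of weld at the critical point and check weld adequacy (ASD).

f_max ≈ 5.92 kip/in; NOT adequate

E70XX → F_EXX = 70 ksi.
Total weld length L_w = 17.5 in. Treat welds as unit-width lines.
Centroid: x̄ = 2×5×2.5 / 17.5 = 1.429 in from the vertical weld.
Polar moment about centroid: J = I_x + I_y = [7.5³/12 + 2×5×3.75²] + [7.5×1.429² + 2(5³/12 + 5×1.071²)] = 223.4 in³.
Direct shear f_v = P/L_w = 32.3 / 17.5 = 1.846 kip/in (vertical).
Torsion M = P·e = 32.3 × 6 = 193.8 kip·in.
Critical point at (x, y) = (3.571, 3.75) from centroid. f_tx = M·y/J = 3.253 kip/in; f_ty = M·x/J = 3.098 kip/in.
Resultant f_max = √[f_tx² + (f_v + f_ty)²] = √[3.253² + (1.846 + 3.098)²] = 5.918 kip/in.
Capacity per unit length: r_n/Ω = (1/2.0) × 0.6 × 70 × (0.707 × 0.375) = 5.568 kip/in.
5.918 > 5.568 → NOT adequate.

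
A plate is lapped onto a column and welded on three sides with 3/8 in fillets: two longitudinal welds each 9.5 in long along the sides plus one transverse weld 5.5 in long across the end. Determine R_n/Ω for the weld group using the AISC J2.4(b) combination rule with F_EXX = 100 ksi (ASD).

R_n/Ω ≈ 195 kips

t_e = 0.707 × 0.375 = 0.2651 in.
R_nwl = 0.6 × 100 × 0.2651 × 19 = 302.2 kips (longitudinal, 2 welds).
R_nwt = 0.6 × 100 × 0.2651 × 5.5 = 87.49 kips (transverse, base value).
(i) R_nwl + R_nwt = 389.7 kips; (ii) 0.85 R_nwl + 1.5 R_nwt = 388.1 kips.
R_n = max = 389.7 kips [governs: (i)]; R_n/Ω = 194.9 kips.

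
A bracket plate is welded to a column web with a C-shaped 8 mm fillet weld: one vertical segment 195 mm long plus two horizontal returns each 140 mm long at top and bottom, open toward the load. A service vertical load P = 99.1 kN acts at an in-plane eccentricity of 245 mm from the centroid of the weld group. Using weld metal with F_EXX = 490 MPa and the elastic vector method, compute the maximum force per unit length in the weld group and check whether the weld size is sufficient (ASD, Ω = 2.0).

f_max ≈ 943 N/mm; NOT adequate

Total weld length L_w = 475 mm. Treat welds as unit-width lines.
Centroid: x̄ = 2×140×70 / 475 = 41.26 mm from the vertical weld.
Polar moment about centroid: J = I_x + I_y = [195³/12 + 2×140×97.5²] + [195×41.26² + 2(140³/12 + 140×28.74²)] = 4300000 mm³.
Direct shear f_v = P/L_w = 99.1×10³ / 475 = 208.6 N/mm (vertical).
Torsion M = P·e = 99.1×10³ × 245 = 24280000 N·mm.
Critical point at (x, y) = (98.74, 97.5) from centroid. f_tx = M·y/J = 550.5 N/mm; f_ty = M·x/J = 557.5 N/mm.
Resultant f_max = √[f_tx² + (f_v + f_ty)²] = √[550.5² + (208.6 + 557.5)²] = 943.4 N/mm.
Capacity per unit length: r_n/Ω = (1/2.0) × 0.6 × 490 × (0.707 × 8) = 831.4 N/mm.
943.4 > 831.4 → NOT adequate.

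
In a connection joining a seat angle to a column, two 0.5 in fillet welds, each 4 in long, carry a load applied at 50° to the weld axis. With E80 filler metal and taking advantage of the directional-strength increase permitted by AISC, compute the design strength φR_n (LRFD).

E80XX → F_EXX = 80 ksi.
t_e = 0.707 × 0.5 = 0.3535 in; A_we = 0.3535 × 8 = 2.828 in².
Directional factor: 1.0 + 0.5 sin^1.5(50°) = 1.335.
F_nw = 0.6 × 80 × 1.335 = 64.09 ksi.
φR_n = 0.75 × 64.09 × 2.828 = 135.9 kip.

φR_n ≈ 136 kip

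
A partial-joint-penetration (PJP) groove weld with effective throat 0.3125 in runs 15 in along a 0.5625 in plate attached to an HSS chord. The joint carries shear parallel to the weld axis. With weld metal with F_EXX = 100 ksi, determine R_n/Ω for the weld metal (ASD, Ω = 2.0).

Effective throat (given) t_e = 0.3125 in.
A_we = 0.3125 × 15 = 4.688 in².
F_nw = 0.6 F_EXX = 60 ksi.
R_n/Ω = (60 × 4.688) / 2.0 = 140.6 kip.

R_n/Ω ≈ 141 kip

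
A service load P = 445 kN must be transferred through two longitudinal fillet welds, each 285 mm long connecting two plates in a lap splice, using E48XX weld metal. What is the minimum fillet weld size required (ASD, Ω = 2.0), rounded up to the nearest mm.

E48XX → F_EXX = 480 MPa.
Total weld length L = 570 mm.
Required throat t_e = P × Ω / (0.6 F_EXX × L) = 445 × 2.0 / (0.6 × 480 × 570 × 10⁻³) = 5.422 mm.
Required leg w = t_e / 0.707 = 7.668 mm → use 8 mm.

w = 8 mm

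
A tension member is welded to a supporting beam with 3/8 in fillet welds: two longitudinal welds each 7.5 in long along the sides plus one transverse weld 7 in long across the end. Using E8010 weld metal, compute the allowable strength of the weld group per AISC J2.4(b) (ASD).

E80XX → F_EXX = 80 ksi.
t_e = 0.707 × 0.375 = 0.2651 in.
R_nwl = 0.6 × 80 × 0.2651 × 15 = 190.9 kip (longitudinal, 2 welds).
R_nwt = 0.6 × 80 × 0.2651 × 7 = 89.08 kip (transverse, base value).
(i) R_nwl + R_nwt = 280 kip; (ii) 0.85 R_nwl + 1.5 R_nwt = 295.9 kip.
R_n = max = 295.9 kip [governs: (ii)]; R_n/Ω = 147.9 kip.

R_n/Ω ≈ 148 kip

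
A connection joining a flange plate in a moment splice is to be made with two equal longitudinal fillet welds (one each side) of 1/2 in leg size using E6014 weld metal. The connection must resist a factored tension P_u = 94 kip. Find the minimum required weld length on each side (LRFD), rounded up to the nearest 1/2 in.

L = 5 in on each side

E60XX → F_EXX = 60 ksi.
Throat t_e = 0.707 × 0.5 = 0.3535 in.
φr_n = 0.75 × 0.6 × 60 × 0.3535 = 9.544 kip/in.
L_req = P_u / φr_n = 94 / 9.544 = 9.849 in total.
Per side: 9.849 / 2 = 4.924 in.
Round up → use L = 5 in on each side.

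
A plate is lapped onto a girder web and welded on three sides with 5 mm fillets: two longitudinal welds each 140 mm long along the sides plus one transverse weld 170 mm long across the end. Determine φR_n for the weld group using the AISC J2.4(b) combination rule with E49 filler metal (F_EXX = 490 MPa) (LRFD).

t_e = 0.707 × 5 = 3.535 mm.
R_nwl = 0.6 × 490 × 3.535 × 280 × 10⁻³ = 291 kN (longitudinal, 2 welds).
R_nwt = 0.6 × 490 × 3.535 × 170 × 10⁻³ = 176.7 kN (transverse, base value).
(i) R_nwl + R_nwt = 467.7 kN; (ii) 0.85 R_nwl + 1.5 R_nwt = 512.4 kN.
R_n = max = 512.4 kN [governs: (ii)]; φR_n = 384.3 kN.

φR_n ≈ 384 kN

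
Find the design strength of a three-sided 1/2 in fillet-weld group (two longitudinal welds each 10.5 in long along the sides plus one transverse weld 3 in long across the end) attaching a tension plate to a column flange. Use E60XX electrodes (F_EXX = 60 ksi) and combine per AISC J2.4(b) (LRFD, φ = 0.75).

t_e = 0.707 × 0.5 = 0.3535 in.
R_nwl = 0.6 × 60 × 0.3535 × 21 = 267.2 kip (longitudinal, 2 welds).
R_nwt = 0.6 × 60 × 0.3535 × 3 = 38.18 kip (transverse, base value).
(i) R_nwl + R_nwt = 305.4 kip; (ii) 0.85 R_nwl + 1.5 R_nwt = 284.4 kip.
R_n = max = 305.4 kip [governs: (i)]; φR_n = 229.1 kip.

φR_n ≈ 229 kip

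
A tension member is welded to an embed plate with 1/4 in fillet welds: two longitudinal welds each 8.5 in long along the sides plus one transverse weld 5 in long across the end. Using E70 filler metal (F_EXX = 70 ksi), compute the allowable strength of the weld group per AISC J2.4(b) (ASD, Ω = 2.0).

R_n/Ω ≈ 81.7 kip

t_e = 0.707 × 0.25 = 0.1767 in.
R_nwl = 0.6 × 70 × 0.1767 × 17 = 126.2 kip (longitudinal, 2 welds).
R_nwt = 0.6 × 70 × 0.1767 × 5 = 37.12 kip (transverse, base value).
(i) R_nwl + R_nwt = 163.3 kip; (ii) 0.85 R_nwl + 1.5 R_nwt = 162.9 kip.
R_n = max = 163.3 kip [governs: (i)]; R_n/Ω = 81.66 kip.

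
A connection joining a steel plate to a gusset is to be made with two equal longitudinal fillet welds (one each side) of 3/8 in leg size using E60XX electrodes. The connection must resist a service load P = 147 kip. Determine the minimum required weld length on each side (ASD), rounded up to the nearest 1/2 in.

L = 15.5 in on each side

E60XX → F_EXX = 60 ksi.
Throat t_e = 0.707 × 0.375 = 0.2651 in.
r_n/Ω = (0.6 × 60 × 0.2651) / 2.0 = 4.772 kip/in.
L_req = P / (r_n/Ω) = 147 / 4.772 = 30.8 in total.
Per side: 30.8 / 2 = 15.4 in.
Round up → use L = 15.5 in on each side.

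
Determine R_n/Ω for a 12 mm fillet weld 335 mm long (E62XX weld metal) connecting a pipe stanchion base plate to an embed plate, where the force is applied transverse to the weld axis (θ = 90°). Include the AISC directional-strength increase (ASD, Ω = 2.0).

E62XX → F_EXX = 620 MPa.
t_e = 0.707 × 12 = 8.484 mm; A_we = 8.484 × 335 = 2842 mm².
Directional factor: 1.0 + 0.5 sin^1.5(90°) = 1.5.
F_nw = 0.6 × 620 × 1.5 = 558 MPa.
R_n/Ω = (558 × 2842) / 2.0 × 10⁻³ = 793 kN.

R_n/Ω ≈ 793 kN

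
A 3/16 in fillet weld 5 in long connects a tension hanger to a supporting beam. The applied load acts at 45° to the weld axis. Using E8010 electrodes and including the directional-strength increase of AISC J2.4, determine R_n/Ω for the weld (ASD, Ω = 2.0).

R_n/Ω ≈ 20.6 kips

E80XX → F_EXX = 80 ksi.
t_e = 0.707 × 0.1875 = 0.1326 in; A_we = 0.1326 × 5 = 0.6628 in².
Directional factor: 1.0 + 0.5 sin^1.5(45°) = 1.297.
F_nw = 0.6 × 80 × 1.297 = 62.27 ksi.
R_n/Ω = (62.27 × 0.6628) / 2.0 = 20.64 kips.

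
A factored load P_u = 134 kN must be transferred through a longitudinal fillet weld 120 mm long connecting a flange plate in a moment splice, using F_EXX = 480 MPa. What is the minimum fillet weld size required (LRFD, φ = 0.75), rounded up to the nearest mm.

w = 8 mm

Total weld length L = 120 mm.
Required throat t_e = P_u / (φ × 0.6 F_EXX × L) = 134 / (0.75 × 0.6 × 480 × 120 × 10⁻³) = 5.17 mm.
Required leg w = t_e / 0.707 = 7.312 mm → use 8 mm.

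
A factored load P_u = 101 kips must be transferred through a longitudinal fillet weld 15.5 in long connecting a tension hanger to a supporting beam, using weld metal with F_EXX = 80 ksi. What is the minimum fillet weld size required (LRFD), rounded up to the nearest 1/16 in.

w = 5/16 in

Total weld length L = 15.5 in.
Required throat t_e = P_u / (φ × 0.6 F_EXX × L) = 101 / (0.75 × 0.6 × 80 × 15.5) = 0.181 in.
Required leg w = t_e / 0.707 = 0.256 in → use 5/16 in.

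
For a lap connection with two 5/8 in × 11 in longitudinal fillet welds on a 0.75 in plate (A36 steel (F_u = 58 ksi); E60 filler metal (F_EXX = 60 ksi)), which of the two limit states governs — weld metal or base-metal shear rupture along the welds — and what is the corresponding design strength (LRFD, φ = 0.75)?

t_e = 0.707 × 0.625 = 0.4419 in; L = 22 in.
Weld metal: φR_n = 0.75 × 0.6 × 60 × 0.4419 × 22 = 262.5 kip.
Base metal (shear rupture): φR_n = 0.75 × 0.6 × 58 × 0.75 × 22 = 430.6 kip.
Governing: weld metal.

φR_n ≈ 262 kip (weld metal governs)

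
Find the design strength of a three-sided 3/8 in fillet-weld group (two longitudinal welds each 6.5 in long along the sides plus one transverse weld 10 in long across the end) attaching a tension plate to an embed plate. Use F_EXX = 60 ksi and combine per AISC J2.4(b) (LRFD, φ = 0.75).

t_e = 0.707 × 0.375 = 0.2651 in.
R_nwl = 0.6 × 60 × 0.2651 × 13 = 124.1 kip (longitudinal, 2 welds).
R_nwt = 0.6 × 60 × 0.2651 × 10 = 95.44 kip (transverse, base value).
(i) R_nwl + R_nwt = 219.5 kip; (ii) 0.85 R_nwl + 1.5 R_nwt = 248.6 kip.
R_n = max = 248.6 kip [governs: (ii)]; φR_n = 186.5 kip.

φR_n ≈ 186 kip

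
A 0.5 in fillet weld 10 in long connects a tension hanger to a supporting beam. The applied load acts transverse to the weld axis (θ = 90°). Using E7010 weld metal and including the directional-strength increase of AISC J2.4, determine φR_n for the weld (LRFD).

E70XX → F_EXX = 70 ksi.
t_e = 0.707 × 0.5 = 0.3535 in; A_we = 0.3535 × 10 = 3.535 in².
Directional factor: 1.0 + 0.5 sin^1.5(90°) = 1.5.
F_nw = 0.6 × 70 × 1.5 = 63 ksi.
φR_n = 0.75 × 63 × 3.535 = 167 kip.

φR_n ≈ 167 kip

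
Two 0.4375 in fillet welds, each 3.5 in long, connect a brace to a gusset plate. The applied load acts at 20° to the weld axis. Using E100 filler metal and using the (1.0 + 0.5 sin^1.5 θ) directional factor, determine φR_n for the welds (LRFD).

E100XX → F_EXX = 100 ksi.
t_e = 0.707 × 0.4375 = 0.3093 in; A_we = 0.3093 × 7 = 2.165 in².
Directional factor: 1.0 + 0.5 sin^1.5(20°) = 1.1.
F_nw = 0.6 × 100 × 1.1 = 66 ksi.
φR_n = 0.75 × 66 × 2.165 = 107.2 kips.

φR_n ≈ 107 kips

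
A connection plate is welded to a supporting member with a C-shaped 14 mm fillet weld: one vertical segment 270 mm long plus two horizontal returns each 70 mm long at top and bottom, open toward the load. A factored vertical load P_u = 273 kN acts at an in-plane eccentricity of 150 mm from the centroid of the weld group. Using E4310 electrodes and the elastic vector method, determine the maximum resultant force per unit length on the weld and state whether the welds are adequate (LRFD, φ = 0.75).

E43XX → F_EXX = 430 MPa.
Total weld length L_w = 410 mm. Treat welds as unit-width lines.
Centroid: x̄ = 2×70×35 / 410 = 11.95 mm from the vertical weld.
Polar moment about centroid: J = I_x + I_y = [270³/12 + 2×70×135²] + [270×11.95² + 2(70³/12 + 70×23.05²)] = 4362000 mm³.
Direct shear f_v = P/L_w = 273×10³ / 410 = 665.9 N/mm (vertical).
Torsion M = P·e = 273×10³ × 150 = 40950000 N·mm.
Critical point at (x, y) = (58.05, 135) from centroid. f_tx = M·y/J = 1267 N/mm; f_ty = M·x/J = 545 N/mm.
Resultant f_max = √[f_tx² + (f_v + f_ty)²] = √[1267² + (665.9 + 545)²] = 1753 N/mm.
Capacity per unit length: φr_n = 0.75 × 0.6 × 430 × (0.707 × 14) = 1915 N/mm.
1753 ≤ 1915 → adequate.

f_max ≈ 1750 N/mm; adequate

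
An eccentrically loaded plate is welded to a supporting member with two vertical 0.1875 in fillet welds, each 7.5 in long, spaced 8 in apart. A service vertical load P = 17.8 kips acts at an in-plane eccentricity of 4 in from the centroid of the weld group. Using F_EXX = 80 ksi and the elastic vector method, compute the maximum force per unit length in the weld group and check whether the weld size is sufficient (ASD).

f_max ≈ 2.27 kip/in; adequate

Total weld length L_w = 15 in. Treat welds as unit-width lines.
Polar moment about centroid: J = 2[d³/12 + d(b/2)²] = 2[7.5³/12 + 7.5×4²] = 310.3 in³.
Direct shear f_v = P/L_w = 17.8 / 15 = 1.187 kip/in (vertical).
Torsion M = P·e = 17.8 × 4 = 71.2 kip·in.
Critical point at (x, y) = (4, 3.75) from centroid. f_tx = M·y/J = 0.8604 kip/in; f_ty = M·x/J = 0.9178 kip/in.
Resultant f_max = √[f_tx² + (f_v + f_ty)²] = √[0.8604² + (1.187 + 0.9178)²] = 2.274 kip/in.
Capacity per unit length: r_n/Ω = (1/2.0) × 0.6 × 80 × (0.707 × 0.1875) = 3.181 kip/in.
2.274 ≤ 3.181 → adequate.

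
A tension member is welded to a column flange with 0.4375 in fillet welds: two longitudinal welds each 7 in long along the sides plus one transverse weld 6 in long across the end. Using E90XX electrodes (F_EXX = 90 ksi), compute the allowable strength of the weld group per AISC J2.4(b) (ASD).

t_e = 0.707 × 0.4375 = 0.3093 in.
R_nwl = 0.6 × 90 × 0.3093 × 14 = 233.8 kip (longitudinal, 2 welds).
R_nwt = 0.6 × 90 × 0.3093 × 6 = 100.2 kip (transverse, base value).
(i) R_nwl + R_nwt = 334.1 kip; (ii) 0.85 R_nwl + 1.5 R_nwt = 349.1 kip.
R_n = max = 349.1 kip [governs: (ii)]; R_n/Ω = 174.5 kip.

R_n/Ω ≈ 175 kip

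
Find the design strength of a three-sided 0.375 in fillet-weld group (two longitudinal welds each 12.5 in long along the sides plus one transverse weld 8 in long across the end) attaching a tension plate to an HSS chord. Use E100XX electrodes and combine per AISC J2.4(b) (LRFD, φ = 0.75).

φR_n ≈ 397 kips

E100XX → F_EXX = 100 ksi.
t_e = 0.707 × 0.375 = 0.2651 in.
R_nwl = 0.6 × 100 × 0.2651 × 25 = 397.7 kips (longitudinal, 2 welds).
R_nwt = 0.6 × 100 × 0.2651 × 8 = 127.3 kips (transverse, base value).
(i) R_nwl + R_nwt = 524.9 kips; (ii) 0.85 R_nwl + 1.5 R_nwt = 528.9 kips.
R_n = max = 528.9 kips [governs: (ii)]; φR_n = 396.7 kips.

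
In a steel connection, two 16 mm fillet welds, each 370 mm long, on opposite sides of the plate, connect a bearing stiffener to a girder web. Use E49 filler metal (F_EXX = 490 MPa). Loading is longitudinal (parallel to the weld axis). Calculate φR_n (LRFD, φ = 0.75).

Effective throat t_e = 0.707 × 16 = 11.31 mm.
Total length L = 740 mm; A_we = 11.31 × 740 = 8371 mm².
F_nw = 0.6 F_EXX = 0.6 × 490 = 294 MPa.
φR_n = 0.75 × 294 × 8371 × 10⁻³ = 1846 kN.

φR_n ≈ 1850 kN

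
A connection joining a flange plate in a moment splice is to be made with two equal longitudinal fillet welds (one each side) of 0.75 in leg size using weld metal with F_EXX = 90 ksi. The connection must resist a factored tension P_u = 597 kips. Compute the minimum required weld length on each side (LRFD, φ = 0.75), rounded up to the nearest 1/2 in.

L = 14 in on each side

Throat t_e = 0.707 × 0.75 = 0.5302 in.
φr_n = 0.75 × 0.6 × 90 × 0.5302 = 21.48 kips/in.
L_req = P_u / φr_n = 597 / 21.48 = 27.8 in total.
Per side: 27.8 / 2 = 13.9 in.
Round up → use L = 14 in on each side.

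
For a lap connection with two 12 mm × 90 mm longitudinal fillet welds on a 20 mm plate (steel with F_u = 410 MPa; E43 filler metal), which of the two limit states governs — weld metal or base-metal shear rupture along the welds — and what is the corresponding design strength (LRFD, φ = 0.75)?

φR_n ≈ 295 kN (weld metal governs)

E43XX → F_EXX = 430 MPa.
t_e = 0.707 × 12 = 8.484 mm; L = 180 mm.
Weld metal: φR_n = 0.75 × 0.6 × 430 × 8.484 × 180 × 10⁻³ = 295.5 kN.
Base metal (shear rupture): φR_n = 0.75 × 0.6 × 410 × 20 × 180 × 10⁻³ = 664.2 kN.
Governing: weld metal.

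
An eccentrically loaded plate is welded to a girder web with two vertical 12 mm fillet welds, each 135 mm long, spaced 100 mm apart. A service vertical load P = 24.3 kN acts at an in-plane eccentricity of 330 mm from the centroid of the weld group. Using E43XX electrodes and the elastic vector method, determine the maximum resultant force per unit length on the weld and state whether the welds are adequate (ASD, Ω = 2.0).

E43XX → F_EXX = 430 MPa.
Total weld length L_w = 270 mm. Treat welds as unit-width lines.
Polar moment about centroid: J = 2[d³/12 + d(b/2)²] = 2[135³/12 + 135×50²] = 1085000 mm³.
Direct shear f_v = P/L_w = 24.3×10³ / 270 = 90 N/mm (vertical).
Torsion M = P·e = 24.3×10³ × 330 = 8019000 N·mm.
Critical point at (x, y) = (50, 67.5) from centroid. f_tx = M·y/J = 498.8 N/mm; f_ty = M·x/J = 369.5 N/mm.
Resultant f_max = √[f_tx² + (f_v + f_ty)²] = √[498.8² + (90 + 369.5)²] = 678.2 N/mm.
Capacity per unit length: r_n/Ω = (1/2.0) × 0.6 × 430 × (0.707 × 12) = 1094 N/mm.
678.2 ≤ 1094 → adequate.

f_max ≈ 678 N/mm; adequate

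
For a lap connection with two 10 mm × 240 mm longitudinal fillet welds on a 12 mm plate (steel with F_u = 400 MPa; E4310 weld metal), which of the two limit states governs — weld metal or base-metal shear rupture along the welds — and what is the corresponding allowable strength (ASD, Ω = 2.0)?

R_n/Ω ≈ 438 kN (weld metal governs)

E43XX → F_EXX = 430 MPa.
t_e = 0.707 × 10 = 7.07 mm; L = 480 mm.
Weld metal: R_n/Ω = (1/2.0) × 0.6 × 430 × 7.07 × 480 × 10⁻³ = 437.8 kN.
Base metal (shear rupture): R_n/Ω = (1/2.0) × 0.6 × 400 × 12 × 480 × 10⁻³ = 691.2 kN.
Governing: weld metal.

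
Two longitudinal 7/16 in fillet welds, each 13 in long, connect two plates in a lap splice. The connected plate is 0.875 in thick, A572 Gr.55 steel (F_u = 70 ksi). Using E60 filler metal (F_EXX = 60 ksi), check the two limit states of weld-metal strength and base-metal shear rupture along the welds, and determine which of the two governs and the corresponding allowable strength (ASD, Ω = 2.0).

R_n/Ω ≈ 145 kips (weld metal governs)

t_e = 0.707 × 0.4375 = 0.3093 in; L = 26 in.
Weld metal: R_n/Ω = (1/2.0) × 0.6 × 60 × 0.3093 × 26 = 144.8 kips.
Base metal (shear rupture): R_n/Ω = (1/2.0) × 0.6 × 70 × 0.875 × 26 = 477.8 kips.
Governing: weld metal.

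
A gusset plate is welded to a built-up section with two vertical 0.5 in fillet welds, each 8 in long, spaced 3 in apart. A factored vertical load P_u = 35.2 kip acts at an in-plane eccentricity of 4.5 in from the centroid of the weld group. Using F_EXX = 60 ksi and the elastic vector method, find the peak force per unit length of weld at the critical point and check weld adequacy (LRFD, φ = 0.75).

f_max ≈ 6.68 kip/in; adequate

Total weld length L_w = 16 in. Treat welds as unit-width lines.
Polar moment about centroid: J = 2[d³/12 + d(b/2)²] = 2[8³/12 + 8×1.5²] = 121.3 in³.
Direct shear f_v = P/L_w = 35.2 / 16 = 2.2 kip/in (vertical).
Torsion M = P·e = 35.2 × 4.5 = 158.4 kip·in.
Critical point at (x, y) = (1.5, 4) from centroid. f_tx = M·y/J = 5.222 kip/in; f_ty = M·x/J = 1.958 kip/in.
Resultant f_max = √[f_tx² + (f_v + f_ty)²] = √[5.222² + (2.2 + 1.958)²] = 6.675 kip/in.
Capacity per unit length: φr_n = 0.75 × 0.6 × 60 × (0.707 × 0.5) = 9.544 kip/in.
6.675 ≤ 9.544 → adequate.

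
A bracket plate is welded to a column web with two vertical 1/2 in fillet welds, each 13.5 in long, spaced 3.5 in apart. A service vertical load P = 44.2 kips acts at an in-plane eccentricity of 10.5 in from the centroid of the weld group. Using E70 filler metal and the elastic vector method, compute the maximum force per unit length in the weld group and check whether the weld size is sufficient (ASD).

f_max ≈ 7.16 kip/in; adequate

E70XX → F_EXX = 70 ksi.
Total weld length L_w = 27 in. Treat welds as unit-width lines.
Polar moment about centroid: J = 2[d³/12 + d(b/2)²] = 2[13.5³/12 + 13.5×1.75²] = 492.8 in³.
Direct shear f_v = P/L_w = 44.2 / 27 = 1.637 kip/in (vertical).
Torsion M = P·e = 44.2 × 10.5 = 464.1 kip·in.
Critical point at (x, y) = (1.75, 6.75) from centroid. f_tx = M·y/J = 6.358 kip/in; f_ty = M·x/J = 1.648 kip/in.
Resultant f_max = √[f_tx² + (f_v + f_ty)²] = √[6.358² + (1.637 + 1.648)²] = 7.156 kip/in.
Capacity per unit length: r_n/Ω = (1/2.0) × 0.6 × 70 × (0.707 × 0.5) = 7.423 kip/in.
7.156 ≤ 7.423 → adequate.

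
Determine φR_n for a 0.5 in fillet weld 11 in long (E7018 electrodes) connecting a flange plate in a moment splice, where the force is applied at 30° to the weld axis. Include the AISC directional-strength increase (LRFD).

φR_n ≈ 144 kip

E70XX → F_EXX = 70 ksi.
t_e = 0.707 × 0.5 = 0.3535 in; A_we = 0.3535 × 11 = 3.888 in².
Directional factor: 1.0 + 0.5 sin^1.5(30°) = 1.177.
F_nw = 0.6 × 70 × 1.177 = 49.42 ksi.
φR_n = 0.75 × 49.42 × 3.888 = 144.1 kip.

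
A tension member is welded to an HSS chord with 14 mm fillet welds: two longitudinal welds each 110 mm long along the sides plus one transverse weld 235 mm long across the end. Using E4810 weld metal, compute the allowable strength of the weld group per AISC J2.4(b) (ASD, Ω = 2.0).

R_n/Ω ≈ 769 kN

E48XX → F_EXX = 480 MPa.
t_e = 0.707 × 14 = 9.898 mm.
R_nwl = 0.6 × 480 × 9.898 × 220 × 10⁻³ = 627.1 kN (longitudinal, 2 welds).
R_nwt = 0.6 × 480 × 9.898 × 235 × 10⁻³ = 669.9 kN (transverse, base value).
(i) R_nwl + R_nwt = 1297 kN; (ii) 0.85 R_nwl + 1.5 R_nwt = 1538 kN.
R_n = max = 1538 kN [governs: (ii)]; R_n/Ω = 769 kN.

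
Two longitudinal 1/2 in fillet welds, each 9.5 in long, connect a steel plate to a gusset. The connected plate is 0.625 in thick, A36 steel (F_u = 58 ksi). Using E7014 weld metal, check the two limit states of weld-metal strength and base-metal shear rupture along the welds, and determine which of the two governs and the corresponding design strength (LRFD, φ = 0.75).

φR_n ≈ 212 kip (weld metal governs)

E70XX → F_EXX = 70 ksi.
t_e = 0.707 × 0.5 = 0.3535 in; L = 19 in.
Weld metal: φR_n = 0.75 × 0.6 × 70 × 0.3535 × 19 = 211.6 kip.
Base metal (shear rupture): φR_n = 0.75 × 0.6 × 58 × 0.625 × 19 = 309.9 kip.
Governing: weld metal.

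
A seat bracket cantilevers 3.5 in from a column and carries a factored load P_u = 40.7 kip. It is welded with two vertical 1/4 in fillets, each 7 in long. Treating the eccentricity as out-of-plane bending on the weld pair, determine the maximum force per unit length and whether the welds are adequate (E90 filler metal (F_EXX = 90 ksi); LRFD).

f_max ≈ 9.19 kip/in; NOT adequate

L_w = 2 × 7 = 14 in; section modulus (unit throat) S = 2 × L²/6 = 16.33 in².
Direct shear f_v = P/L_w = 40.7/14 = 2.907 kip/in.
Moment M = P × e = 40.7 × 3.5 = 142.45 kip·in; bending f_b = M/S = 8.721 kip/in.
f_max = √(f_v² + f_b²) = √(2.907² + 8.721²) = 9.193 kip/in.
φr_n = 0.75 × 0.6 × 90 × (0.707 × 0.25) = 7.158 kip/in → NOT adequate.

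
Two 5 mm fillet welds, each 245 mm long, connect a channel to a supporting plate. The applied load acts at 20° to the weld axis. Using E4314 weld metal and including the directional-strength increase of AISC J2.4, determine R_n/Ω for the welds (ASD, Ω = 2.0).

R_n/Ω ≈ 246 kN

E43XX → F_EXX = 430 MPa.
t_e = 0.707 × 5 = 3.535 mm; A_we = 3.535 × 490 = 1732 mm².
Directional factor: 1.0 + 0.5 sin^1.5(20°) = 1.1.
F_nw = 0.6 × 430 × 1.1 = 283.8 MPa.
R_n/Ω = (283.8 × 1732) / 2.0 × 10⁻³ = 245.8 kN.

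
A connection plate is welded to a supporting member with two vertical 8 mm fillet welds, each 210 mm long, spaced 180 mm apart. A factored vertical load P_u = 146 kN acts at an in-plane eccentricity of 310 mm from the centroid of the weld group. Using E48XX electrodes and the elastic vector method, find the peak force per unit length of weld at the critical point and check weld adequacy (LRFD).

f_max ≈ 1520 N/mm; NOT adequate

E48XX → F_EXX = 480 MPa.
Total weld length L_w = 420 mm. Treat welds as unit-width lines.
Polar moment about centroid: J = 2[d³/12 + d(b/2)²] = 2[210³/12 + 210×90²] = 4946000 mm³.
Direct shear f_v = P/L_w = 146×10³ / 420 = 347.6 N/mm (vertical).
Torsion M = P·e = 146×10³ × 310 = 45260000 N·mm.
Critical point at (x, y) = (90, 105) from centroid. f_tx = M·y/J = 960.9 N/mm; f_ty = M·x/J = 823.7 N/mm.
Resultant f_max = √[f_tx² + (f_v + f_ty)²] = √[960.9² + (347.6 + 823.7)²] = 1515 N/mm.
Capacity per unit length: φr_n = 0.75 × 0.6 × 480 × (0.707 × 8) = 1222 N/mm.
1515 > 1222 → NOT adequate.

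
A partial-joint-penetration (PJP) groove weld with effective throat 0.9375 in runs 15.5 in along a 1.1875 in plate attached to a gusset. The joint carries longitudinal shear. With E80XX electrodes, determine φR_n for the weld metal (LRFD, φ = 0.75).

φR_n ≈ 523 kips

E80XX → F_EXX = 80 ksi.
Effective throat (given) t_e = 0.9375 in.
A_we = 0.9375 × 15.5 = 14.53 in².
F_nw = 0.6 F_EXX = 48 ksi.
φR_n = 0.75 × 48 × 14.53 = 523.1 kips.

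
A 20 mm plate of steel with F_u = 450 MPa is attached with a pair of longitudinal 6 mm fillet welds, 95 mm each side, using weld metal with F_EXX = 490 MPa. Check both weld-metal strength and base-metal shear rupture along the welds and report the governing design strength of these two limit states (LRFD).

φR_n ≈ 178 kN (weld metal governs)

t_e = 0.707 × 6 = 4.242 mm; L = 190 mm.
Weld metal: φR_n = 0.75 × 0.6 × 490 × 4.242 × 190 × 10⁻³ = 177.7 kN.
Base metal (shear rupture): φR_n = 0.75 × 0.6 × 450 × 20 × 190 × 10⁻³ = 769.5 kN.
Governing: weld metal.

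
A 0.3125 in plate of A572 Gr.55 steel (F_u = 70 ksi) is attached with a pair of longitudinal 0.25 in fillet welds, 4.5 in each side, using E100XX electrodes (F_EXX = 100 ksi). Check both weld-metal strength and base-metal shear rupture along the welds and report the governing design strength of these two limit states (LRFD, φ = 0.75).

t_e = 0.707 × 0.25 = 0.1767 in; L = 9 in.
Weld metal: φR_n = 0.75 × 0.6 × 100 × 0.1767 × 9 = 71.58 kips.
Base metal (shear rupture): φR_n = 0.75 × 0.6 × 70 × 0.3125 × 9 = 88.59 kips.
Governing: weld metal.

φR_n ≈ 71.6 kips (weld metal governs)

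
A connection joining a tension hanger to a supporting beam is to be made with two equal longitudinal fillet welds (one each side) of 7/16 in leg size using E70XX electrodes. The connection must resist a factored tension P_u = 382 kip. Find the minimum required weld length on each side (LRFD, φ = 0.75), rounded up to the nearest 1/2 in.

L = 20 in on each side

E70XX → F_EXX = 70 ksi.
Throat t_e = 0.707 × 0.4375 = 0.3093 in.
φr_n = 0.75 × 0.6 × 70 × 0.3093 = 9.743 kip/in.
L_req = P_u / φr_n = 382 / 9.743 = 39.21 in total.
Per side: 39.21 / 2 = 19.6 in.
Round up → use L = 20 in on each side.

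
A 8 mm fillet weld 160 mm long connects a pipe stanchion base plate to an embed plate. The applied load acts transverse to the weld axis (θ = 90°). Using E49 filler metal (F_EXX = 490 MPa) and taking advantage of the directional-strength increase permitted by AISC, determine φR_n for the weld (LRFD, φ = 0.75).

t_e = 0.707 × 8 = 5.656 mm; A_we = 5.656 × 160 = 905 mm².
Directional factor: 1.0 + 0.5 sin^1.5(90°) = 1.5.
F_nw = 0.6 × 490 × 1.5 = 441 MPa.
φR_n = 0.75 × 441 × 905 × 10⁻³ = 299.3 kN.

φR_n ≈ 299 kN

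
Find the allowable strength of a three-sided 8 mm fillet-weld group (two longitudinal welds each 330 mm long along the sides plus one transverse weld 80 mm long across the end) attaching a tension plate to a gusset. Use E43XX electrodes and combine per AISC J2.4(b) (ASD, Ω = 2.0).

R_n/Ω ≈ 540 kN

E43XX → F_EXX = 430 MPa.
t_e = 0.707 × 8 = 5.656 mm.
R_nwl = 0.6 × 430 × 5.656 × 660 × 10⁻³ = 963.1 kN (longitudinal, 2 welds).
R_nwt = 0.6 × 430 × 5.656 × 80 × 10⁻³ = 116.7 kN (transverse, base value).
(i) R_nwl + R_nwt = 1080 kN; (ii) 0.85 R_nwl + 1.5 R_nwt = 993.7 kN.
R_n = max = 1080 kN [governs: (i)]; R_n/Ω = 539.9 kN.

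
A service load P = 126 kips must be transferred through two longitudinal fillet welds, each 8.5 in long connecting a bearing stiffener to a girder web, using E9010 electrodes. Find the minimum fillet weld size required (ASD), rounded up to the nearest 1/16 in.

E90XX → F_EXX = 90 ksi.
Total weld length L = 17 in.
Required throat t_e = P × Ω / (0.6 F_EXX × L) = 126 × 2.0 / (0.6 × 90 × 17) = 0.2745 in.
Required leg w = t_e / 0.707 = 0.3883 in → use 7/16 in.

w = 7/16 in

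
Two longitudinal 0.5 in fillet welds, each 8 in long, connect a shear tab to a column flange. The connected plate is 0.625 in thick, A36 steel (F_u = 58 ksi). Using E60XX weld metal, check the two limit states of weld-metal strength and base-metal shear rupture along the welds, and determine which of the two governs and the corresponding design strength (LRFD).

φR_n ≈ 153 kip (weld metal governs)

E60XX → F_EXX = 60 ksi.
t_e = 0.707 × 0.5 = 0.3535 in; L = 16 in.
Weld metal: φR_n = 0.75 × 0.6 × 60 × 0.3535 × 16 = 152.7 kip.
Base metal (shear rupture): φR_n = 0.75 × 0.6 × 58 × 0.625 × 16 = 261 kip.
Governing: weld metal.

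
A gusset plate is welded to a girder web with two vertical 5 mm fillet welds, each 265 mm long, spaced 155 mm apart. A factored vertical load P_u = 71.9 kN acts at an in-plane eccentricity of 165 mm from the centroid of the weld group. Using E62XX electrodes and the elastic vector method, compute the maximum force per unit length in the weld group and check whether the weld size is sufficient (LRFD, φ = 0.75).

f_max ≈ 377 N/mm; adequate

E62XX → F_EXX = 620 MPa.
Total weld length L_w = 530 mm. Treat welds as unit-width lines.
Polar moment about centroid: J = 2[d³/12 + d(b/2)²] = 2[265³/12 + 265×77.5²] = 6285000 mm³.
Direct shear f_v = P/L_w = 71.9×10³ / 530 = 135.7 N/mm (vertical).
Torsion M = P·e = 71.9×10³ × 165 = 11864000 N·mm.
Critical point at (x, y) = (77.5, 132.5) from centroid. f_tx = M·y/J = 250.1 N/mm; f_ty = M·x/J = 146.3 N/mm.
Resultant f_max = √[f_tx² + (f_v + f_ty)²] = √[250.1² + (135.7 + 146.3)²] = 376.9 N/mm.
Capacity per unit length: φr_n = 0.75 × 0.6 × 620 × (0.707 × 5) = 986.3 N/mm.
376.9 ≤ 986.3 → adequate.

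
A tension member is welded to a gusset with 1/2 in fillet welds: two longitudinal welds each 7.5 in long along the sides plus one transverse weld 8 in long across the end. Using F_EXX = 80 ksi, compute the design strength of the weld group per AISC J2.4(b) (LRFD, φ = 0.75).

φR_n ≈ 315 kips

t_e = 0.707 × 0.5 = 0.3535 in.
R_nwl = 0.6 × 80 × 0.3535 × 15 = 254.5 kips (longitudinal, 2 welds).
R_nwt = 0.6 × 80 × 0.3535 × 8 = 135.7 kips (transverse, base value).
(i) R_nwl + R_nwt = 390.3 kips; (ii) 0.85 R_nwl + 1.5 R_nwt = 420 kips.
R_n = max = 420 kips [governs: (ii)]; φR_n = 315 kips.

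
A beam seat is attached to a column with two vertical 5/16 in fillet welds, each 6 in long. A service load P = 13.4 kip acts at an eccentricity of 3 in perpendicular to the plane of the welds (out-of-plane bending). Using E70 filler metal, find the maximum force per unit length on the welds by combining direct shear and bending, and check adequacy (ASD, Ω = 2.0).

E70XX → F_EXX = 70 ksi.
L_w = 2 × 6 = 12 in; section modulus (unit throat) S = 2 × L²/6 = 12 in².
Direct shear f_v = P/L_w = 13.4/12 = 1.117 kip/in.
Moment M = P × e = 13.4 × 3 = 40.2 kip·in; bending f_b = M/S = 3.35 kip/in.
f_max = √(f_v² + f_b²) = √(1.117² + 3.35²) = 3.531 kip/in.
r_n/Ω = (1/2.0) × 0.6 × 70 × (0.707 × 0.3125) = 4.64 kip/in → adequate.

f_max ≈ 3.53 kip/in; adequate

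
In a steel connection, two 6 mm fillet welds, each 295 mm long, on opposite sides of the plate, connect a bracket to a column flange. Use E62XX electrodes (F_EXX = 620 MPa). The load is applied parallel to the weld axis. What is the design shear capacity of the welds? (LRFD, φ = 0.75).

Effective throat t_e = 0.707 × 6 = 4.242 mm.
Total length L = 590 mm; A_we = 4.242 × 590 = 2503 mm².
F_nw = 0.6 F_EXX = 0.6 × 620 = 372 MPa.
φR_n = 0.75 × 372 × 2503 × 10⁻³ = 698.3 kN.

φR_n ≈ 698 kN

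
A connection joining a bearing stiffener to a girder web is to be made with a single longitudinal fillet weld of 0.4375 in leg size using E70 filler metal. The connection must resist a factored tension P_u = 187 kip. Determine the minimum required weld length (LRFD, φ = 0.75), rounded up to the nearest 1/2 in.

E70XX → F_EXX = 70 ksi.
Throat t_e = 0.707 × 0.4375 = 0.3093 in.
φr_n = 0.75 × 0.6 × 70 × 0.3093 = 9.743 kip/in.
L_req = P_u / φr_n = 187 / 9.743 = 19.19 in total.
Round up → use L = 19.5 in.

L = 19.5 in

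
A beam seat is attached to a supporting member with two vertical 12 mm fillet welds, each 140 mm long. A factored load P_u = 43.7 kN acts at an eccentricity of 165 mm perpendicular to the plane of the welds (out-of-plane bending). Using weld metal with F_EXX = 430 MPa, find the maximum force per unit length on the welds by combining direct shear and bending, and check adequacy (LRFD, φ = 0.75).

L_w = 2 × 140 = 280 mm; section modulus (unit throat) S = 2 × L²/6 = 6533 mm².
Direct shear f_v = P/L_w = 43.7×10³/280 = 156.1 N/mm.
Moment M = P × e = 43.7×10³ × 165 = 7210500 N·mm; bending f_b = M/S = 1104 N/mm.
f_max = √(f_v² + f_b²) = √(156.1² + 1104²) = 1115 N/mm.
φr_n = 0.75 × 0.6 × 430 × (0.707 × 12) = 1642 N/mm → adequate.

f_max ≈ 1110 N/mm; adequate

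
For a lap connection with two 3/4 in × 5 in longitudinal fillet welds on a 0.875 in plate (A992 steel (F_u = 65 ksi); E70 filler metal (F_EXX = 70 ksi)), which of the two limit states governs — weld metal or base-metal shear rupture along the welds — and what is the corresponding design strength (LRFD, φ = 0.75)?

φR_n ≈ 167 kip (weld metal governs)

t_e = 0.707 × 0.75 = 0.5302 in; L = 10 in.
Weld metal: φR_n = 0.75 × 0.6 × 70 × 0.5302 × 10 = 167 kip.
Base metal (shear rupture): φR_n = 0.75 × 0.6 × 65 × 0.875 × 10 = 255.9 kip.
Governing: weld metal.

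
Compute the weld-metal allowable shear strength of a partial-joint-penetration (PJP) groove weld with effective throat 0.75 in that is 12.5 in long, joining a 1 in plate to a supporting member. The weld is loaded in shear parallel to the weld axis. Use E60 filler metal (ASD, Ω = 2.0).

R_n/Ω ≈ 169 kips

E60XX → F_EXX = 60 ksi.
Effective throat (given) t_e = 0.75 in.
A_we = 0.75 × 12.5 = 9.375 in².
F_nw = 0.6 F_EXX = 36 ksi.
R_n/Ω = (36 × 9.375) / 2.0 = 168.8 kips.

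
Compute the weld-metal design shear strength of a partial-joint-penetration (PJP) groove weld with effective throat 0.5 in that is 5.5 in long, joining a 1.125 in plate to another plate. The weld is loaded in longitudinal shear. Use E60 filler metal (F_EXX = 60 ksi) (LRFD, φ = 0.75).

φR_n ≈ 74.2 kip

Effective throat (given) t_e = 0.5 in.
A_we = 0.5 × 5.5 = 2.75 in².
F_nw = 0.6 F_EXX = 36 ksi.
φR_n = 0.75 × 36 × 2.75 = 74.25 kip.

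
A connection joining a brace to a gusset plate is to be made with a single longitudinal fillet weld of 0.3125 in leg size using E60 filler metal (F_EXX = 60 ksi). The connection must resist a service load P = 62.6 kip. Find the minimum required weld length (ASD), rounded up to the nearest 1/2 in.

L = 16 in

Throat t_e = 0.707 × 0.3125 = 0.2209 in.
r_n/Ω = (0.6 × 60 × 0.2209) / 2.0 = 3.977 kip/in.
L_req = P / (r_n/Ω) = 62.6 / 3.977 = 15.74 in total.
Round up → use L = 16 in.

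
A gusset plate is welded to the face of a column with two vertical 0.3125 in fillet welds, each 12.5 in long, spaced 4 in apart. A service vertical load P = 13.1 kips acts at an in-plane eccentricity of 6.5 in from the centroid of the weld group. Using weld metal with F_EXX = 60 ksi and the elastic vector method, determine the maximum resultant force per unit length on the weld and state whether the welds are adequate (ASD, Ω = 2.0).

f_max ≈ 1.56 kip/in; adequate

Total weld length L_w = 25 in. Treat welds as unit-width lines.
Polar moment about centroid: J = 2[d³/12 + d(b/2)²] = 2[12.5³/12 + 12.5×2²] = 425.5 in³.
Direct shear f_v = P/L_w = 13.1 / 25 = 0.524 kip/in (vertical).
Torsion M = P·e = 13.1 × 6.5 = 85.15 kip·in.
Critical point at (x, y) = (2, 6.25) from centroid. f_tx = M·y/J = 1.251 kip/in; f_ty = M·x/J = 0.4002 kip/in.
Resultant f_max = √[f_tx² + (f_v + f_ty)²] = √[1.251² + (0.524 + 0.4002)²] = 1.555 kip/in.
Capacity per unit length: r_n/Ω = (1/2.0) × 0.6 × 60 × (0.707 × 0.3125) = 3.977 kip/in.
1.555 ≤ 3.977 → adequate.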